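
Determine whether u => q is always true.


Build the truth table over {q, u}:
q | u | φ
---------
False | False | True
True | False | True
False | True | False
True | True | True
Counterexample at row 3: with q=False, u=True, the formula is False.

No, it is not a tautology.


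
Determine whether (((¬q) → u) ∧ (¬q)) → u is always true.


Build the truth table over {q, u}:
q | u | φ
---------
F | F | T
T | F | T
F | T | T
T | T | T
Every row evaluates to true.

Yes, it is a tautology.


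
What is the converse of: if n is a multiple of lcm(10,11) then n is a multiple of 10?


The converse of (P → Q) is (Q → P). It is not in general equivalent to the original.
Here P = 'n is a multiple of lcm(10,11)' and Q = 'n is a multiple of 10'.

If n is a multiple of 10, then n is a multiple of lcm(10,11).


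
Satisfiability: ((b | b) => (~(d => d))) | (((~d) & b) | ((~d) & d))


Search for a satisfying assignment over {b, d}.
Try b=False, d=False: the formula evaluates to True.
A satisfying assignment exists.

Satisfiable.


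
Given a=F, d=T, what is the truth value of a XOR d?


Exclusive or is true when exactly one operand is true.
Substitute: a=F, d=T.
F XOR T evaluates to T.

T


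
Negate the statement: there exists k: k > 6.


¬(for all x: φ) = there exists x: ¬φ, and ¬(there exists x: φ) = for all x: ¬φ.
Apply to the existential statement.

for all k: NOT(k > 6)


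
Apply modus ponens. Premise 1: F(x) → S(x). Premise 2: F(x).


Modus ponens: from (P → Q) and P, infer Q.
P = 'F(x)' is asserted, and P → Q holds, so Q follows.

S(x).


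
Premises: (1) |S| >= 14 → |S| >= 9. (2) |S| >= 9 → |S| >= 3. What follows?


Hypothetical syllogism: from (P → Q) and (Q → R), infer (P → R).
Chain the two implications through the shared middle term '|S| >= 9'.

|S| >= 14 → |S| >= 3


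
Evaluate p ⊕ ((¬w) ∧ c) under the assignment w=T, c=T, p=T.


Substitute w=T, c=T, p=T:
¬w = F
(¬w) ∧ c = F ∧ T = F
p ⊕ ((¬w) ∧ c) = T ⊕ F = T

T


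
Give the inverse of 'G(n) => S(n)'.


The inverse of (P → Q) is (¬P → ¬Q). It is equivalent to the converse, not to the original.
Here P = 'G(n)' and Q = 'S(n)'.

If not (G(n)), then not (S(n)).


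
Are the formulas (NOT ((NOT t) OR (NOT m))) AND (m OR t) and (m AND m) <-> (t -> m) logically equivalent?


Compare truth tables:
m | t | φ | ψ
-------------
F | F | F | F
T | F | F | T
F | T | F | T
T | T | T | T
They differ at row 2 (m=T, t=F): φ=F but ψ=T.

No, they are not logically equivalent.


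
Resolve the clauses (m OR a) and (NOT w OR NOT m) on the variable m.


The clauses contain complementary literals m and NOTm.
Resolution eliminates this pair and disjoins the remaining literals (merging duplicates).

(a OR NOT w)


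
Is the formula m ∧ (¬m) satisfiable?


Check all 2 assignments over {m}:
m | φ
-----
F | F
T | F
No assignment makes the formula true.

Unsatisfiable.


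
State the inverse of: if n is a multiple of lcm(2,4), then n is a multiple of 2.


The inverse of (P → Q) is (¬P → ¬Q). It is equivalent to the converse, not to the original.
Here P = 'n is a multiple of lcm(2,4)' and Q = 'n is a multiple of 2'.

If not (n is a multiple of lcm(2,4)), then not (n is a multiple of 2).


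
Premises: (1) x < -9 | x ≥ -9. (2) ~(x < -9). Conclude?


Disjunctive syllogism: from (P ∨ Q) and ¬P, infer Q.
One disjunct, 'x < -9', is ruled out; the other must hold.

x ≥ -9


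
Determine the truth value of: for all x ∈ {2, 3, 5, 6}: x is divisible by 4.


Evaluate the predicate on each element: 2:F, 3:F, 5:F, 6:F.
Counterexample x = 2 fails the predicate.

F


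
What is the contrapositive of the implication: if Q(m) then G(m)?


The contrapositive of (P → Q) is (¬Q → ¬P); it is logically equivalent to the original.
Here P = 'Q(m)' and Q = 'G(m)'.

If not (G(m)), then not (Q(m)).


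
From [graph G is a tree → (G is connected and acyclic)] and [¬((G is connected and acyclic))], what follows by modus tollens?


Modus tollens: from (P → Q) and ¬Q, infer ¬P.
Q = '(G is connected and acyclic)' is denied; since P → Q, P must also fail.

Not (graph G is a tree).


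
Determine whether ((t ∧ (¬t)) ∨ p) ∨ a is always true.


Build the truth table over {a, p, t}:
a | p | t | φ
-------------
F | F | F | F
T | F | F | T
F | T | F | T
T | T | F | T
F | F | T | F
T | F | T | T
F | T | T | T
T | T | T | T
Counterexample at row 1: with a=F, p=F, t=F, the formula is F.

No, it is not a tautology.


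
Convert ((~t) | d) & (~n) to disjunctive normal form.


Step 1: Distribute ∧ over ∨: ((¬t) ∨ d) ∧ (¬n) = ((¬t) ∧ (¬n)) ∨ (d ∧ (¬n)).

((~t) & (~n)) | (d & (~n))


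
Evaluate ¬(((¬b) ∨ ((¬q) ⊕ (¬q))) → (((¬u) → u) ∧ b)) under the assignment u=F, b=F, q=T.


Substitute u=F, b=F, q=T:
¬b = T
¬q = F
¬q = F
(¬q) ⊕ (¬q) = F ⊕ F = F
(¬b) ∨ ((¬q) ⊕ (¬q)) = T ∨ F = T
¬u = T
(¬u) → u = T → F = F
((¬u) → u) ∧ b = F ∧ F = F
((¬b) ∨ ((¬q) ⊕ (¬q))) → (((¬u) → u) ∧ b) = T → F = F
¬(((¬b) ∨ ((¬q) ⊕ (¬q))) → (((¬u) → u) ∧ b)) = T

T


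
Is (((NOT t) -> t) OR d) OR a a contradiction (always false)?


Truth table over {a, d, t}:
a | d | t | φ
-------------
F | F | F | F
T | F | F | T
F | T | F | T
T | T | F | T
F | F | T | T
T | F | T | T
F | T | T | T
T | T | T | T
Satisfying assignment at row 2: a=T, d=F, t=F gives T.

No, it is not a contradiction.


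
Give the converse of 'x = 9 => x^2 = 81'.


The converse of (P → Q) is (Q → P). It is not in general equivalent to the original.
Here P = 'x = 9' and Q = 'x^2 = 81'.

If x^2 = 81, then x = 9.


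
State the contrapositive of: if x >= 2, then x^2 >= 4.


The contrapositive of (P → Q) is (¬Q → ¬P); it is logically equivalent to the original.
Here P = 'x >= 2' and Q = 'x^2 >= 4'.

If not (x^2 >= 4), then not (x >= 2).


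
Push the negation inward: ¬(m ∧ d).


De Morgan: the negation of a conjunction is the disjunction of the negations.
Distribute ¬ across ∧, flipping it to ∨, and negate each literal.

(¬m) ∨ (¬d)


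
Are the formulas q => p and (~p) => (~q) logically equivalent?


Compare truth tables:
p | q | φ | ψ
-------------
False | False | True | True
True | False | True | True
False | True | False | False
True | True | True | True
The columns φ and ψ agree on every row.

Yes, they are logically equivalent.


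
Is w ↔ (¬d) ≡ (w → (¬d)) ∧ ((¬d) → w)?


Compare truth tables:
d | w | φ | ψ
-------------
F | F | F | F
T | F | T | T
F | T | T | T
T | T | F | F
The columns φ and ψ agree on every row.

Yes, they are logically equivalent.


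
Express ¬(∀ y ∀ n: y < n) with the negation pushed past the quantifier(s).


Negation flips each quantifier (∀↔∃) and negates the inner predicate.
¬(∀ y ∀ n: φ) = ∃ y ∃ n: ¬φ.

∃ y ∃ n: ¬(y < n)


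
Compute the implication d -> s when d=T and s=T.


Implication is false only when antecedent is true and consequent is false.
Substitute: d=T, s=T.
T -> T evaluates to T.

T


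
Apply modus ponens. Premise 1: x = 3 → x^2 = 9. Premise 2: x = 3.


Modus ponens: from (P → Q) and P, infer Q.
P = 'x = 3' is asserted, and P → Q holds, so Q follows.

x^2 = 9.


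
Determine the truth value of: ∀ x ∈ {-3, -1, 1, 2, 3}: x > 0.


Evaluate the predicate on each element: -3:F, -1:F, 1:T, 2:T, 3:T.
Counterexample x = -3 fails the predicate.

F


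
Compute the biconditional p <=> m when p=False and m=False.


Biconditional is true when both operands have the same truth value.
Substitute: p=False, m=False.
False <=> False evaluates to True.

True


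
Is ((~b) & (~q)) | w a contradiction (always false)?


Truth table over {b, q, w}:
b | q | w | φ
-------------
False | False | False | True
True | False | False | False
False | True | False | False
True | True | False | False
False | False | True | True
True | False | True | True
False | True | True | True
True | True | True | True
Satisfying assignment at row 1: b=False, q=False, w=False gives True.

No, it is not a contradiction.


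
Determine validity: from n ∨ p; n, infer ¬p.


This is affirming a disjunct (fallacy). There exist truth assignments where the premises are all true but the conclusion is false.

Invalid.


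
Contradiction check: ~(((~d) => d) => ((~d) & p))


Truth table over {d, p}:
d | p | φ
---------
False | False | False
True | False | True
False | True | False
True | True | True
Satisfying assignment at row 2: d=True, p=False gives True.

No, it is not a contradiction.


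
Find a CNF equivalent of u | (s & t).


Step 1: Distribute ∨ over ∧: u ∨ (s ∧ t) = (u ∨ s) ∧ (u ∨ t).

(u | s) & (u | t)


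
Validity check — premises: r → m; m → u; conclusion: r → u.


This matches the form of hypothetical syllogism: the conclusion follows in every model of the premises.

Valid.


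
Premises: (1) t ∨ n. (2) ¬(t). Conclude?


Disjunctive syllogism: from (P ∨ Q) and ¬P, infer Q.
One disjunct, 't', is ruled out; the other must hold.

n


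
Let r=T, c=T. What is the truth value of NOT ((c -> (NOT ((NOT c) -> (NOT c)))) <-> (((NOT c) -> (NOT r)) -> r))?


Substitute r=T, c=T:
… (earlier sub-steps elided)
NOT c = F
(NOT c) -> (NOT c) = F -> F = T
NOT ((NOT c) -> (NOT c)) = F
c -> (NOT ((NOT c) -> (NOT c))) = T -> F = F
NOT c = F
NOT r = F
(NOT c) -> (NOT r) = F -> F = T
((NOT c) -> (NOT r)) -> r = T -> T = T
(c -> (NOT ((NOT c) -> (NOT c)))) <-> (((NOT c) -> (NOT r)) -> r) = F <-> T = F
NOT ((c -> (NOT ((NOT c) -> (NOT c)))) <-> (((NOT c) -> (NOT r)) -> r)) = T

T


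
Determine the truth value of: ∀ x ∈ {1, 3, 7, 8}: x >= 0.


Evaluate the predicate on each element: 1:T, 3:T, 7:T, 8:T.
Every element satisfies the predicate.

T


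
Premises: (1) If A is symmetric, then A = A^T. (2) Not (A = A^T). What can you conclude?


Modus tollens: from (P → Q) and ¬Q, infer ¬P.
Q = 'A = A^T' is denied; since P → Q, P must also fail.

Not (A is symmetric).


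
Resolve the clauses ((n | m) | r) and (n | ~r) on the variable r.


The clauses contain complementary literals r and ~r.
Resolution eliminates this pair and disjoins the remaining literals (merging duplicates).

(n | m)


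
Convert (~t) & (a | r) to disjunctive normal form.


Step 1: Distribute ∧ over ∨: (¬t) ∧ (a ∨ r) = ((¬t) ∧ a) ∨ ((¬t) ∧ r).

((~t) & a) | ((~t) & r)


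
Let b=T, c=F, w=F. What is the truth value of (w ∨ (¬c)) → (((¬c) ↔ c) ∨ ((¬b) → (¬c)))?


Substitute b=T, c=F, w=F:
¬c = T
w ∨ (¬c) = F ∨ T = T
¬c = T
(¬c) ↔ c = T ↔ F = F
¬b = F
¬c = T
(¬b) → (¬c) = F → T = T
((¬c) ↔ c) ∨ ((¬b) → (¬c)) = F ∨ T = T
(w ∨ (¬c)) → (((¬c) ↔ c) ∨ ((¬b) → (¬c))) = T → T = T

T


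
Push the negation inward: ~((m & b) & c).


De Morgan: the negation of a conjunction is the disjunction of the negations.
Distribute ~ across &, flipping it to |, and negate each literal.

((~m) | (~b)) | (~c)


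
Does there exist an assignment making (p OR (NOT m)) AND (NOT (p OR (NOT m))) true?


Check all 4 assignments over {m, p}:
m | p | φ
---------
F | F | F
T | F | F
F | T | F
T | T | F
No assignment makes the formula true.

Unsatisfiable.


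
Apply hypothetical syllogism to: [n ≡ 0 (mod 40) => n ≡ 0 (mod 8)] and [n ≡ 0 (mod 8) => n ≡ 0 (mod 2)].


Hypothetical syllogism: from (P → Q) and (Q → R), infer (P → R).
Chain the two implications through the shared middle term 'n ≡ 0 (mod 8)'.

n ≡ 0 (mod 40) => n ≡ 0 (mod 2)


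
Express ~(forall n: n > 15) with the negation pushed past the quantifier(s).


¬(forall x: φ) = exists x: ¬φ, and ¬(exists x: φ) = forall x: ¬φ.
Apply to the universal statement.

exists n: ~(n > 15)


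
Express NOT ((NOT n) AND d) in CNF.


Step 1: Apply De Morgan: ¬((¬n) ∧ d) = ¬(¬n) ∨ ¬d.
Step 2: Eliminate any double negations (¬¬X = X).

n OR (NOT d)


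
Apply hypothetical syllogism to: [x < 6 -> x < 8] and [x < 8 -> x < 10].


Hypothetical syllogism: from (P → Q) and (Q → R), infer (P → R).
Chain the two implications through the shared middle term 'x < 8'.

x < 6 -> x < 10


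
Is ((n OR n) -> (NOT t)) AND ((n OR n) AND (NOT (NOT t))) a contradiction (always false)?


Truth table over {n, t}:
n | t | φ
---------
F | F | F
T | F | F
F | T | F
T | T | F
Every row is false.

Yes, it is a contradiction.


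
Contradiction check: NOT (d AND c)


Truth table over {c, d}:
c | d | φ
---------
F | F | T
T | F | T
F | T | T
T | T | F
Satisfying assignment at row 1: c=F, d=F gives T.

No, it is not a contradiction.


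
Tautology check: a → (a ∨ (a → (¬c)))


Build the truth table over {a, c}:
a | c | φ
---------
F | F | T
T | F | T
F | T | T
T | T | T
Every row evaluates to true.

Yes, it is a tautology.


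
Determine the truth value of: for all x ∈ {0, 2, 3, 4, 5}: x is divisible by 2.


Evaluate the predicate on each element: 0:T, 2:T, 3:F, 4:T, 5:F.
Counterexample x = 3 fails the predicate.

F


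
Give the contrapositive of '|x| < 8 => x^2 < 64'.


The contrapositive of (P → Q) is (¬Q → ¬P); it is logically equivalent to the original.
Here P = '|x| < 8' and Q = 'x^2 < 64'.

If not (x^2 < 64), then not (|x| < 8).


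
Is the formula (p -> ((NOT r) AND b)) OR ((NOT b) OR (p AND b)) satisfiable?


Search for a satisfying assignment over {b, p, r}.
Try b=F, p=F, r=F: the formula evaluates to T.
A satisfying assignment exists.

Satisfiable.


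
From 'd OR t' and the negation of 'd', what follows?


Disjunctive syllogism: from (P ∨ Q) and ¬P, infer Q.
One disjunct, 'd', is ruled out; the other must hold.

t


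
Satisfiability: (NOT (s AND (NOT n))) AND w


Search for a satisfying assignment over {n, s, w}.
Try n=F, s=F, w=T: the formula evaluates to T.
A satisfying assignment exists.

Satisfiable.


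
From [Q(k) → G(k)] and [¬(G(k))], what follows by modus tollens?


Modus tollens: from (P → Q) and ¬Q, infer ¬P.
Q = 'G(k)' is denied; since P → Q, P must also fail.

Not (Q(k)).


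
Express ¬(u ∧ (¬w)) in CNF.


Step 1: Apply De Morgan: ¬(u ∧ (¬w)) = ¬u ∨ ¬(¬w).
Step 2: Eliminate any double negations (¬¬X = X).

(¬u) ∨ w


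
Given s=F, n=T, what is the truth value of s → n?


Implication is false only when antecedent is true and consequent is false.
Substitute: s=F, n=T.
F → T evaluates to T.

T


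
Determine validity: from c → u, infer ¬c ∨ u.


This matches the form of material implication: the conclusion follows in every model of the premises.

Valid.


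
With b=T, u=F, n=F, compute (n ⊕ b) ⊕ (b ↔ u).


Substitute b=T, u=F, n=F:
n ⊕ b = F ⊕ T = T
b ↔ u = T ↔ F = F
(n ⊕ b) ⊕ (b ↔ u) = T ⊕ F = T

T


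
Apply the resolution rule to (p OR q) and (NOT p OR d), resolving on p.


The clauses contain complementary literals p and NOTp.
Resolution eliminates this pair and disjoins the remaining literals (merging duplicates).

(q OR d)


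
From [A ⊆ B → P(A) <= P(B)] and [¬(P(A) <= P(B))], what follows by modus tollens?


Modus tollens: from (P → Q) and ¬Q, infer ¬P.
Q = 'P(A) <= P(B)' is denied; since P → Q, P must also fail.

Not (A ⊆ B).


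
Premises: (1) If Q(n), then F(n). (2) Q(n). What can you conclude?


Modus ponens: from (P → Q) and P, infer Q.
P = 'Q(n)' is asserted, and P → Q holds, so Q follows.

F(n).


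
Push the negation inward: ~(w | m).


De Morgan: the negation of a disjunction is the conjunction of the negations.
Distribute ~ across |, flipping it to &, and negate each literal.

(~w) & (~m)


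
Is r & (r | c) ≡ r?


Compare truth tables:
c | r | φ | ψ
-------------
False | False | False | False
True | False | False | False
False | True | True | True
True | True | True | True
The columns φ and ψ agree on every row.

Yes, they are logically equivalent.


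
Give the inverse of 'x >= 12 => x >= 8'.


The inverse of (P → Q) is (¬P → ¬Q). It is equivalent to the converse, not to the original.
Here P = 'x >= 12' and Q = 'x >= 8'.

If not (x >= 12), then not (x >= 8).


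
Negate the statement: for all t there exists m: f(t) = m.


Negation flips each quantifier (∀↔∃) and negates the inner predicate.
¬(for all t there exists m: φ) = there exists t for all m: ¬φ.

there exists t for all m: NOT(f(t) = m)


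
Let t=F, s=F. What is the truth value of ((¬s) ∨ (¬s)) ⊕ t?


Substitute t=F, s=F:
¬s = T
¬s = T
(¬s) ∨ (¬s) = T ∨ T = T
((¬s) ∨ (¬s)) ⊕ t = T ⊕ F = T

T


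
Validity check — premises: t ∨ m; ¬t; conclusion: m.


This matches the form of disjunctive syllogism: the conclusion follows in every model of the premises.

Valid.


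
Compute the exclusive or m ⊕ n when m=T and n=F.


Exclusive or is true when exactly one operand is true.
Substitute: m=T, n=F.
T ⊕ F evaluates to T.

T


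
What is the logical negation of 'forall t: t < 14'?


¬(forall x: φ) = exists x: ¬φ, and ¬(exists x: φ) = forall x: ¬φ.
Apply to the universal statement.

exists t: ~(t < 14)


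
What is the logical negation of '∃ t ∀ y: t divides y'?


Negation flips each quantifier (∀↔∃) and negates the inner predicate.
¬(∃ t ∀ y: φ) = ∀ t ∃ y: ¬φ.

∀ t ∃ y: ¬(t divides y)


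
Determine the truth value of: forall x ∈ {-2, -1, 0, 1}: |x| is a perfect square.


Evaluate the predicate on each element: -2:False, -1:True, 0:True, 1:True.
Counterexample x = -2 fails the predicate.

False


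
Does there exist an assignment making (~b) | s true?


Search for a satisfying assignment over {b, s}.
Try b=False, s=False: the formula evaluates to True.
A satisfying assignment exists.

Satisfiable.


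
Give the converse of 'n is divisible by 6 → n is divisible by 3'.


The converse of (P → Q) is (Q → P). It is not in general equivalent to the original.
Here P = 'n is divisible by 6' and Q = 'n is divisible by 3'.

If n is divisible by 3, then n is divisible by 6.


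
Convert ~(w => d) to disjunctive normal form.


Step 1: Rewrite implication then negate: ¬(¬w ∨ d) = w ∧ ¬d.

w & (~d)


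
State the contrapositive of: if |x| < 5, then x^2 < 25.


The contrapositive of (P → Q) is (¬Q → ¬P); it is logically equivalent to the original.
Here P = '|x| < 5' and Q = 'x^2 < 25'.

If not (x^2 < 25), then not (|x| < 5).


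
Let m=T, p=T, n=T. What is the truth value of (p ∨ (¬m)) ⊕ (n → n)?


Substitute m=T, p=T, n=T:
¬m = F
p ∨ (¬m) = T ∨ F = T
n → n = T → T = T
(p ∨ (¬m)) ⊕ (n → n) = T ⊕ T = F

F


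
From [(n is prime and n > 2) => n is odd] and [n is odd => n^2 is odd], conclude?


Hypothetical syllogism: from (P → Q) and (Q → R), infer (P → R).
Chain the two implications through the shared middle term 'n is odd'.

(n is prime and n > 2) => n^2 is odd


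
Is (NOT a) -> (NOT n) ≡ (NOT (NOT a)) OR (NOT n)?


Compare truth tables:
a | n | φ | ψ
-------------
F | F | T | T
T | F | T | T
F | T | F | F
T | T | T | T
The columns φ and ψ agree on every row.

Yes, they are logically equivalent.


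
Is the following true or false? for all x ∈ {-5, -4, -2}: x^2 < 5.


Evaluate the predicate on each element: -5:F, -4:F, -2:T.
Counterexample x = -5 fails the predicate.

F


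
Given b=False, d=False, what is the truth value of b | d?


Disjunction is false only when both operands are false.
Substitute: b=False, d=False.
False | False evaluates to False.

False


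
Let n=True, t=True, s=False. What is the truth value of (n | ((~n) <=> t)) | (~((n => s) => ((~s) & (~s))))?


Substitute n=True, t=True, s=False:
~n = False
(~n) <=> t = False <=> True = False
n | ((~n) <=> t) = True | False = True
n => s = True => False = False
~s = True
~s = True
(~s) & (~s) = True & True = True
(n => s) => ((~s) & (~s)) = False => True = True
~((n => s) => ((~s) & (~s))) = False
(n | ((~n) <=> t)) | (~((n => s) => ((~s) & (~s)))) = True | False = True

True


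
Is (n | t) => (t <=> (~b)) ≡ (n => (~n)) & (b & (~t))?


Compare truth tables:
b | n | t | φ | ψ
-----------------
False | False | False | True | False
True | False | False | True | True
False | True | False | False | False
True | True | False | True | False
False | False | True | True | False
True | False | True | False | False
False | True | True | True | False
True | True | True | False | False
They differ at row 1 (b=False, n=False, t=False): φ=True but ψ=False.

No, they are not logically equivalent.


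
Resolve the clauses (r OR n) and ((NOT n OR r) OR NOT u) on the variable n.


The clauses contain complementary literals n and NOTn.
Resolution eliminates this pair and disjoins the remaining literals (merging duplicates).

(r OR NOT u)


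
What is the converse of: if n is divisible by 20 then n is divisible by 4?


The converse of (P → Q) is (Q → P). It is not in general equivalent to the original.
Here P = 'n is divisible by 20' and Q = 'n is divisible by 4'.

If n is divisible by 4, then n is divisible by 20.


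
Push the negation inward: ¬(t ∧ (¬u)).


De Morgan: the negation of a conjunction is the disjunction of the negations.
Distribute ¬ across ∧, flipping it to ∨, and negate each literal.

(¬t) ∨ u


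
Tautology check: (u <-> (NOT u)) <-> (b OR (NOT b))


Build the truth table over {b, u}:
b | u | φ
---------
F | F | F
T | F | F
F | T | F
T | T | F
Counterexample at row 1: with b=F, u=F, the formula is F.

No, it is not a tautology.


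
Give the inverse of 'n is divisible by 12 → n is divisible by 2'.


The inverse of (P → Q) is (¬P → ¬Q). It is equivalent to the converse, not to the original.
Here P = 'n is divisible by 12' and Q = 'n is divisible by 2'.

If not (n is divisible by 12), then not (n is divisible by 2).


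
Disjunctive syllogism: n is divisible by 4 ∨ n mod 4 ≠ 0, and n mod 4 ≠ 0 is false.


Disjunctive syllogism: from (P ∨ Q) and ¬P, infer Q.
One disjunct, 'n mod 4 ≠ 0', is ruled out; the other must hold.

n is divisible by 4


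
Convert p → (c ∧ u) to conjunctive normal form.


Step 1: Rewrite p → (c ∧ u) as ¬p ∨ (c ∧ u).
Step 2: Distribute ∨ over ∧.

((¬p) ∨ c) ∧ ((¬p) ∨ u)


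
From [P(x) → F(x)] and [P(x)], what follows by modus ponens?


Modus ponens: from (P → Q) and P, infer Q.
P = 'P(x)' is asserted, and P → Q holds, so Q follows.

F(x).


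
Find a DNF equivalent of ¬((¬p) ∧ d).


Step 1: Apply De Morgan: ¬((¬p) ∧ d) = ¬(¬p) ∨ ¬d.
Step 2: Eliminate any double negations (¬¬X = X).

p ∨ (¬d)


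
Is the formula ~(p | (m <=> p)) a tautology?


Build the truth table over {m, p}:
m | p | φ
---------
False | False | False
True | False | True
False | True | False
True | True | False
Counterexample at row 1: with m=False, p=False, the formula is False.

No, it is not a tautology.


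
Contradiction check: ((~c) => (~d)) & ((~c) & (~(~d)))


Truth table over {c, d}:
c | d | φ
---------
False | False | False
True | False | False
False | True | False
True | True | False
Every row is false.

Yes, it is a contradiction.


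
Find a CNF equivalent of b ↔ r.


Step 1: Rewrite b ↔ r as (b → r) ∧ (r → b).
Step 2: Rewrite each implication as a disjunction.

((¬b) ∨ r) ∧ ((¬r) ∨ b)


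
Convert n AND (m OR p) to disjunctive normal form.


Step 1: Distribute ∧ over ∨: n ∧ (m ∨ p) = (n ∧ m) ∨ (n ∧ p).

(n AND m) OR (n AND p)


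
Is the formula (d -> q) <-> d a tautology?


Build the truth table over {d, q}:
d | q | φ
---------
F | F | F
T | F | F
F | T | F
T | T | T
Counterexample at row 1: with d=F, q=F, the formula is F.

No, it is not a tautology.


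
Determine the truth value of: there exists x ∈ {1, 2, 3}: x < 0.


Evaluate the predicate on each element: 1:F, 2:F, 3:F.
No element satisfies the predicate.

F


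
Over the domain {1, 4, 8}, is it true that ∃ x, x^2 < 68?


Evaluate the predicate on each element: 1:T, 4:T, 8:T.
Witness x = 1 satisfies the predicate.

T


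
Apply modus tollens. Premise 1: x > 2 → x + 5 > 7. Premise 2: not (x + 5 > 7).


Modus tollens: from (P → Q) and ¬Q, infer ¬P.
Q = 'x + 5 > 7' is denied; since P → Q, P must also fail.

Not (x > 2).


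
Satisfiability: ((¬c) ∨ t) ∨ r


Search for a satisfying assignment over {c, r, t}.
Try c=F, r=F, t=F: the formula evaluates to T.
A satisfying assignment exists.

Satisfiable.


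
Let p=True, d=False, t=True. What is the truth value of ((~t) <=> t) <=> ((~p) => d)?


Substitute p=True, d=False, t=True:
~t = False
(~t) <=> t = False <=> True = False
~p = False
(~p) => d = False => False = True
((~t) <=> t) <=> ((~p) => d) = False <=> True = False

False


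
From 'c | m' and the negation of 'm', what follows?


Disjunctive syllogism: from (P ∨ Q) and ¬P, infer Q.
One disjunct, 'm', is ruled out; the other must hold.

c


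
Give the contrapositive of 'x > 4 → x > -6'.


The contrapositive of (P → Q) is (¬Q → ¬P); it is logically equivalent to the original.
Here P = 'x > 4' and Q = 'x > -6'.

If not (x > -6), then not (x > 4).


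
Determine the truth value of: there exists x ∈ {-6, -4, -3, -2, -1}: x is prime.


Evaluate the predicate on each element: -6:F, -4:F, -3:F, -2:F, -1:F.
No element satisfies the predicate.

F


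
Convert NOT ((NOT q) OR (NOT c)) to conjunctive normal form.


Step 1: Apply De Morgan: ¬((¬q) ∨ (¬c)) = ¬(¬q) ∧ ¬(¬c).
Step 2: Eliminate any double negations (¬¬X = X).

q AND c


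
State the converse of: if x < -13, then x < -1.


The converse of (P → Q) is (Q → P). It is not in general equivalent to the original.
Here P = 'x < -13' and Q = 'x < -1'.

If x < -1, then x < -13.


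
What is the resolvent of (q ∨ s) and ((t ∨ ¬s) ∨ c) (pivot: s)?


The clauses contain complementary literals s and ¬s.
Resolution eliminates this pair and disjoins the remaining literals (merging duplicates).

((q ∨ c) ∨ t)


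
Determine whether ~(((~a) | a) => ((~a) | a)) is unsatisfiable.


Truth table over {a}:
a | φ
-----
False | False
True | False
Every row is false.

Yes, it is a contradiction.


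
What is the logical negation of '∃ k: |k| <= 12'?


¬(∀ x: φ) = ∃ x: ¬φ, and ¬(∃ x: φ) = ∀ x: ¬φ.
Apply to the existential statement.

∀ k: ¬(|k| <= 12)


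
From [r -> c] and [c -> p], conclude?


Hypothetical syllogism: from (P → Q) and (Q → R), infer (P → R).
Chain the two implications through the shared middle term 'c'.

r -> p


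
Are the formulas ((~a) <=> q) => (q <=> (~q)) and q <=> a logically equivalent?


Compare truth tables:
a | q | φ | ψ
-------------
False | False | True | True
True | False | False | False
False | True | False | False
True | True | True | True
The columns φ and ψ agree on every row.

Yes, they are logically equivalent.


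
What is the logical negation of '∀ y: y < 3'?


¬(∀ x: φ) = ∃ x: ¬φ, and ¬(∃ x: φ) = ∀ x: ¬φ.
Apply to the universal statement.

∃ y: ¬(y < 3)


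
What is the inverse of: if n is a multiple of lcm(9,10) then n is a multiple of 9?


The inverse of (P → Q) is (¬P → ¬Q). It is equivalent to the converse, not to the original.
Here P = 'n is a multiple of lcm(9,10)' and Q = 'n is a multiple of 9'.

If not (n is a multiple of lcm(9,10)), then not (n is a multiple of 9).


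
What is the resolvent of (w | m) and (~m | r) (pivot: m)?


The clauses contain complementary literals m and ~m.
Resolution eliminates this pair and disjoins the remaining literals (merging duplicates).

(w | r)


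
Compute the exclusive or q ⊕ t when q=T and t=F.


Exclusive or is true when exactly one operand is true.
Substitute: q=T, t=F.
T ⊕ F evaluates to T.

T


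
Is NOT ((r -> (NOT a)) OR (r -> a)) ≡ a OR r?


Compare truth tables:
a | r | φ | ψ
-------------
F | F | F | F
T | F | F | T
F | T | F | T
T | T | F | T
They differ at row 2 (a=T, r=F): φ=F but ψ=T.

No, they are not logically equivalent.


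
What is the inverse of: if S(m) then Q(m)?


The inverse of (P → Q) is (¬P → ¬Q). It is equivalent to the converse, not to the original.
Here P = 'S(m)' and Q = 'Q(m)'.

If not (S(m)), then not (Q(m)).


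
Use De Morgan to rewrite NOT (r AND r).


De Morgan: the negation of a conjunction is the disjunction of the negations.
Distribute NOT across AND, flipping it to OR, and negate each literal.

(NOT r) OR (NOT r)


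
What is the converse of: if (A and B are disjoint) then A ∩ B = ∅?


The converse of (P → Q) is (Q → P). It is not in general equivalent to the original.
Here P = '(A and B are disjoint)' and Q = 'A ∩ B = ∅'.

If A ∩ B = ∅, then (A and B are disjoint).


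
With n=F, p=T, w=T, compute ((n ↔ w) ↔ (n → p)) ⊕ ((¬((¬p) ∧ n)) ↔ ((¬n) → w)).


Substitute n=F, p=T, w=T:
n ↔ w = F ↔ T = F
n → p = F → T = T
(n ↔ w) ↔ (n → p) = F ↔ T = F
¬p = F
(¬p) ∧ n = F ∧ F = F
¬((¬p) ∧ n) = T
¬n = T
(¬n) → w = T → T = T
(¬((¬p) ∧ n)) ↔ ((¬n) → w) = T ↔ T = T
((n ↔ w) ↔ (n → p)) ⊕ ((¬((¬p) ∧ n)) ↔ ((¬n) → w)) = F ⊕ T = T

T


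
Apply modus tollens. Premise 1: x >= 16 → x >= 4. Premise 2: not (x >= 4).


Modus tollens: from (P → Q) and ¬Q, infer ¬P.
Q = 'x >= 4' is denied; since P → Q, P must also fail.

Not (x >= 16).


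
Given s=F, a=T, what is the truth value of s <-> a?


Biconditional is true when both operands have the same truth value.
Substitute: s=F, a=T.
F <-> T evaluates to F.

F


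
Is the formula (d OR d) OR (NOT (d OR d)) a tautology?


Build the truth table over {d}:
d | φ
-----
F | T
T | T
Every row evaluates to true.

Yes, it is a tautology.


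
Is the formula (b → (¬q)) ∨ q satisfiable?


Search for a satisfying assignment over {b, q}.
Try b=F, q=F: the formula evaluates to T.
A satisfying assignment exists.

Satisfiable.


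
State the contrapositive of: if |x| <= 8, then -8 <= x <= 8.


The contrapositive of (P → Q) is (¬Q → ¬P); it is logically equivalent to the original.
Here P = '|x| <= 8' and Q = '-8 <= x <= 8'.

If not (-8 <= x <= 8), then not (|x| <= 8).


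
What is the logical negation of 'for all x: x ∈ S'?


¬(for all x: φ) = there exists x: ¬φ, and ¬(there exists x: φ) = for all x: ¬φ.
Apply to the universal statement.

there exists x: NOT(x ∈ S)


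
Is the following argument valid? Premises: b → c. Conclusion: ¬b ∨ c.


This matches the form of material implication: the conclusion follows in every model of the premises.

Valid.


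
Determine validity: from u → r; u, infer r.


This matches the form of modus ponens: the conclusion follows in every model of the premises.

Valid.


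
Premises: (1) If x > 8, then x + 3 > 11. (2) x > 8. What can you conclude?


Modus ponens: from (P → Q) and P, infer Q.
P = 'x > 8' is asserted, and P → Q holds, so Q follows.

x + 3 > 11.


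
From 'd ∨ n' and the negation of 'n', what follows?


Disjunctive syllogism: from (P ∨ Q) and ¬P, infer Q.
One disjunct, 'n', is ruled out; the other must hold.

d


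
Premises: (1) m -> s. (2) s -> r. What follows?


Hypothetical syllogism: from (P → Q) and (Q → R), infer (P → R).
Chain the two implications through the shared middle term 's'.

m -> r


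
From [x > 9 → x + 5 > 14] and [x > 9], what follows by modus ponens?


Modus ponens: from (P → Q) and P, infer Q.
P = 'x > 9' is asserted, and P → Q holds, so Q follows.

x + 5 > 14.


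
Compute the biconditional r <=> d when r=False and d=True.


Biconditional is true when both operands have the same truth value.
Substitute: r=False, d=True.
False <=> True evaluates to False.

False


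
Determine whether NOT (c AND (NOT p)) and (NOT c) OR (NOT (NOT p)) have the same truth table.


Compare truth tables:
c | p | φ | ψ
-------------
F | F | T | T
T | F | F | F
F | T | T | T
T | T | T | T
The columns φ and ψ agree on every row.

Yes, they are logically equivalent.


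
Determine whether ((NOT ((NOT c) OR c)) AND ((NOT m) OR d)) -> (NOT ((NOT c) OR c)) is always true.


Build the truth table over {c, d, m}:
c | d | m | φ
-------------
F | F | F | T
T | F | F | T
F | T | F | T
T | T | F | T
F | F | T | T
T | F | T | T
F | T | T | T
T | T | T | T
Every row evaluates to true.

Yes, it is a tautology.


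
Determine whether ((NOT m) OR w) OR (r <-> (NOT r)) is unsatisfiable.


Truth table over {m, r, w}:
m | r | w | φ
-------------
F | F | F | T
T | F | F | F
F | T | F | T
T | T | F | F
F | F | T | T
T | F | T | T
F | T | T | T
T | T | T | T
Satisfying assignment at row 1: m=F, r=F, w=F gives T.

No, it is not a contradiction.


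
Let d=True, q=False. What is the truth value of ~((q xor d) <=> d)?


Substitute d=True, q=False:
q xor d = False xor True = True
(q xor d) <=> d = True <=> True = True
~((q xor d) <=> d) = False

False


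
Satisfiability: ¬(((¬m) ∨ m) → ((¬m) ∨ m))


Check all 2 assignments over {m}:
m | φ
-----
F | F
T | F
No assignment makes the formula true.

Unsatisfiable.


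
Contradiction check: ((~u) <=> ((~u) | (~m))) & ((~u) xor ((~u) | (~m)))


Truth table over {m, u}:
m | u | φ
---------
False | False | False
True | False | False
False | True | False
True | True | False
Every row is false.

Yes, it is a contradiction.


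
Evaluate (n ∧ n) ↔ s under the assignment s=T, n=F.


Substitute s=T, n=F:
n ∧ n = F ∧ F = F
(n ∧ n) ↔ s = F ↔ T = F

F


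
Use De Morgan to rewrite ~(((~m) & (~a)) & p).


De Morgan: the negation of a conjunction is the disjunction of the negations.
Distribute ~ across &, flipping it to |, and negate each literal.

(m | a) | (~p)


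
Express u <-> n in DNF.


Step 1: u ↔ n is true exactly when both agree: (u ∧ n) ∨ (¬u ∧ ¬n).

(u AND n) OR ((NOT u) AND (NOT n))


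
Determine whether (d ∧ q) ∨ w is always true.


Build the truth table over {d, q, w}:
d | q | w | φ
-------------
F | F | F | F
T | F | F | F
F | T | F | F
T | T | F | T
F | F | T | T
T | F | T | T
F | T | T | T
T | T | T | T
Counterexample at row 1: with d=F, q=F, w=F, the formula is F.

No, it is not a tautology.


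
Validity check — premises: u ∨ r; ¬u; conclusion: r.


This matches the form of disjunctive syllogism: the conclusion follows in every model of the premises.

Valid.


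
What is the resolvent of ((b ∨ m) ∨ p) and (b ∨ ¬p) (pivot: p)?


The clauses contain complementary literals p and ¬p.
Resolution eliminates this pair and disjoins the remaining literals (merging duplicates).

(b ∨ m)


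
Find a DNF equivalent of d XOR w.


Step 1: d ⊕ w is true exactly when they disagree: (d ∧ ¬w) ∨ (¬d ∧ w).

(d AND (NOT w)) OR ((NOT d) AND w)


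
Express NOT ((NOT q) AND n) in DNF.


Step 1: Apply De Morgan: ¬((¬q) ∧ n) = ¬(¬q) ∨ ¬n.
Step 2: Eliminate any double negations (¬¬X = X).

q OR (NOT n)


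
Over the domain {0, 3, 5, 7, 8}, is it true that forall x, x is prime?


Evaluate the predicate on each element: 0:False, 3:True, 5:True, 7:True, 8:False.
Counterexample x = 0 fails the predicate.

False


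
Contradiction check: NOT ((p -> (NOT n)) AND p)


Truth table over {n, p}:
n | p | φ
---------
F | F | T
T | F | T
F | T | F
T | T | T
Satisfying assignment at row 1: n=F, p=F gives T.

No, it is not a contradiction.


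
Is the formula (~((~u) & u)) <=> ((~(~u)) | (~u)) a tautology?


Build the truth table over {u}:
u | φ
-----
False | True
True | True
Every row evaluates to true.

Yes, it is a tautology.


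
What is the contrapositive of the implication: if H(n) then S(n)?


The contrapositive of (P → Q) is (¬Q → ¬P); it is logically equivalent to the original.
Here P = 'H(n)' and Q = 'S(n)'.

If not (S(n)), then not (H(n)).


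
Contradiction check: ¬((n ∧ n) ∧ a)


Truth table over {a, n}:
a | n | φ
---------
F | F | T
T | F | T
F | T | T
T | T | F
Satisfying assignment at row 1: a=F, n=F gives T.

No, it is not a contradiction.


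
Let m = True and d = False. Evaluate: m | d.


Disjunction is false only when both operands are false.
Substitute: m=True, d=False.
True | False evaluates to True.

True


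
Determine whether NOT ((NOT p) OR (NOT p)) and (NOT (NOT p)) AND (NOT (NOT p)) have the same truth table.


Compare truth tables:
p | φ | ψ
---------
F | F | F
T | T | T
The columns φ and ψ agree on every row.

Yes, they are logically equivalent.


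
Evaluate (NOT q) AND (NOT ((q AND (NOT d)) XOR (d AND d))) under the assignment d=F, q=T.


Substitute d=F, q=T:
NOT q = F
NOT d = T
q AND (NOT d) = T AND T = T
d AND d = F AND F = F
(q AND (NOT d)) XOR (d AND d) = T XOR F = T
NOT ((q AND (NOT d)) XOR (d AND d)) = F
(NOT q) AND (NOT ((q AND (NOT d)) XOR (d AND d))) = F AND F = F

F


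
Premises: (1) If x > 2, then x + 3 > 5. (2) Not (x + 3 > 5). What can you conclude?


Modus tollens: from (P → Q) and ¬Q, infer ¬P.
Q = 'x + 3 > 5' is denied; since P → Q, P must also fail.

Not (x > 2).


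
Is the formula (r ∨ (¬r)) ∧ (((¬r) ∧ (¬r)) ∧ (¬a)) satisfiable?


Search for a satisfying assignment over {a, r}.
Try a=F, r=F: the formula evaluates to T.
A satisfying assignment exists.

Satisfiable.


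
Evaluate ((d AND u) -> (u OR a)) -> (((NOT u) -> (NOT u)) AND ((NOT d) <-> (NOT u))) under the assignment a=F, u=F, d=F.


Substitute a=F, u=F, d=F:
… (earlier sub-steps elided)
u OR a = F OR F = F
(d AND u) -> (u OR a) = F -> F = T
NOT u = T
NOT u = T
(NOT u) -> (NOT u) = T -> T = T
NOT d = T
NOT u = T
(NOT d) <-> (NOT u) = T <-> T = T
((NOT u) -> (NOT u)) AND ((NOT d) <-> (NOT u)) = T AND T = T
((d AND u) -> (u OR a)) -> (((NOT u) -> (NOT u)) AND ((NOT d) <-> (NOT u))) = T -> T = T

T


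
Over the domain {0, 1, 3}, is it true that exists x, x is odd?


Evaluate the predicate on each element: 0:False, 1:True, 3:True.
Witness x = 1 satisfies the predicate.

True


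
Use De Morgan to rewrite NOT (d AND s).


De Morgan: the negation of a conjunction is the disjunction of the negations.
Distribute NOT across AND, flipping it to OR, and negate each literal.

(NOT d) OR (NOT s)


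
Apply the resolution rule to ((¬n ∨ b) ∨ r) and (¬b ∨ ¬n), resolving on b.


The clauses contain complementary literals b and ¬b.
Resolution eliminates this pair and disjoins the remaining literals (merging duplicates).

(¬n ∨ r)


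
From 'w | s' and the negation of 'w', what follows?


Disjunctive syllogism: from (P ∨ Q) and ¬P, infer Q.
One disjunct, 'w', is ruled out; the other must hold.

s


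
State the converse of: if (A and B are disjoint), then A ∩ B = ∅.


The converse of (P → Q) is (Q → P). It is not in general equivalent to the original.
Here P = '(A and B are disjoint)' and Q = 'A ∩ B = ∅'.

If A ∩ B = ∅, then (A and B are disjoint).


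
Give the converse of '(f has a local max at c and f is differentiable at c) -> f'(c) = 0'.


The converse of (P → Q) is (Q → P). It is not in general equivalent to the original.
Here P = '(f has a local max at c and f is differentiable at c)' and Q = 'f'(c) = 0'.

If f'(c) = 0, then (f has a local max at c and f is differentiable at c).
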